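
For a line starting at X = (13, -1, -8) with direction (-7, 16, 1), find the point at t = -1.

P(t) = X + t·d
  = (13 + (-7)·(-1), -1 + 16·(-1), -8 + 1·(-1))
  = (13 + 7, -1 - 16, -8 - 1)
  = (20, -17, -9)

(20, -17, -9)


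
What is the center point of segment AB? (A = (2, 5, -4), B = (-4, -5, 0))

M = ((x₁+x₂)/2, (y₁+y₂)/2, (z₁+z₂)/2)
  = ((2 - 4)/2, (5 - 5)/2, (-4 + 0)/2)
  = (-2/2, 0/2, -4/2)
  = (-1, 0, -2)

(-1, 0, -2)


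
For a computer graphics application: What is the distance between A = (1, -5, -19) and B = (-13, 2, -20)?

d = √[(x₂-x₁)² + (y₂-y₁)² + (z₂-z₁)²]
  = √[(-14)² + 7² + (-1)²]
  = √[196 + 49 + 1]
  = √246
  ≈ 15.68

15.68


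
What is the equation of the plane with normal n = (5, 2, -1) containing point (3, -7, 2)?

The plane through P with normal n = (a, b, c) satisfies n·(r - P) = 0,
i.e. ax + by + cz = a·x₀ + b·y₀ + c·z₀.
d = 5·3 + 2·(-7) + (-1)·2
  = 15 - 14 - 2
  = -1
Equation: 5x + 2y - z = -1

5x + 2y - z = -1


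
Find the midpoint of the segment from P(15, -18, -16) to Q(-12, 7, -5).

M = ((x₁+x₂)/2, (y₁+y₂)/2, (z₁+z₂)/2)
  = ((15 - 12)/2, (-18 + 7)/2, (-16 - 5)/2)
  = (3/2, -11/2, -21/2)
  = (1.5, -5.5, -10.5)

(1.5, -5.5, -10.5)


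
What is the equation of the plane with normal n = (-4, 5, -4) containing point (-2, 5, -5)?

The plane through P with normal n = (a, b, c) satisfies n·(r - P) = 0,
i.e. ax + by + cz = a·x₀ + b·y₀ + c·z₀.
d = (-4)·(-2) + 5·5 + (-4)·(-5)
  = 8 + 25 + 20
  = 53
Equation: -4x + 5y - 4z = 53

-4x + 5y - 4z = 53


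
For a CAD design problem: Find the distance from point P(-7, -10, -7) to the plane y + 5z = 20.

distance = |a·x₀ + b·y₀ + c·z₀ - d| / √(a² + b² + c²)
  = |0·(-7) + 1·(-10) + 5·(-7) - 20| / √(0² + 1² + 5²)
  = |0 - 10 - 35 - 20| / √(0 + 1 + 25)
  = |-65| / √26
  = 65 / 5.099
  ≈ 12.75

12.75


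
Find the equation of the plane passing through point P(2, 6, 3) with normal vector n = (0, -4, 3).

The plane through P with normal n = (a, b, c) satisfies n·(r - P) = 0,
i.e. ax + by + cz = a·x₀ + b·y₀ + c·z₀.
d = 0·2 + (-4)·6 + 3·3
  = 0 - 24 + 9
  = -15
Equation: -4y + 3z = -15

-4y + 3z = -15


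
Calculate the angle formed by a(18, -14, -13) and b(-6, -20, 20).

a·b = 18·(-6) + (-14)·(-20) + (-13)·20 = -108 + 280 - 260 = -88
|a| = √(18² + (-14)² + (-13)²) = √689 ≈ 26.25
|b| = √((-6)² + (-20)² + 20²) = √836 ≈ 28.91
cos θ = (a·b)/(|a||b|) = -88/(26.25·28.91) ≈ -0.1159
θ = arccos(-0.1159) ≈ 96.66°

96.66°


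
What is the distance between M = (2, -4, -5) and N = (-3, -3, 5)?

d = √[(x₂-x₁)² + (y₂-y₁)² + (z₂-z₁)²]
  = √[(-5)² + 1² + 10²]
  = √[25 + 1 + 100]
  = √126
  ≈ 11.22

11.22


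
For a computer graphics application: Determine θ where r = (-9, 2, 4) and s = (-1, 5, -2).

r·s = (-9)·(-1) + 2·5 + 4·(-2) = 9 + 10 - 8 = 11
|r| = √((-9)² + 2² + 4²) = √101 ≈ 10.05
|s| = √((-1)² + 5² + (-2)²) = √30 ≈ 5.477
cos θ = (r·s)/(|r||s|) = 11/(10.05·5.477) ≈ 0.1998
θ = arccos(0.1998) ≈ 78.47°

78.47°


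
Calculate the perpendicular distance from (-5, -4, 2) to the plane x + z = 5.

distance = |a·x₀ + b·y₀ + c·z₀ - d| / √(a² + b² + c²)
  = |1·(-5) + 0·(-4) + 1·2 - 5| / √(1² + 0² + 1²)
  = |-5 + 0 + 2 - 5| / √(1 + 0 + 1)
  = |-8| / √2
  = 8 / 1.414
  ≈ 5.657

5.657


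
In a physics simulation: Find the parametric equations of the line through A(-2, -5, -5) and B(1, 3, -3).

Direction vector d = B - A = (1 + 2, 3 + 5, -3 + 5) = (3, 8, 2)
Parametric form r = A + t·d:
x = -2 + 3t, y = -5 + 8t, z = -5 + 2t

x = -2 + 3t, y = -5 + 8t, z = -5 + 2t


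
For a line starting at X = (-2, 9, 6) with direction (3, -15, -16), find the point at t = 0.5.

P(t) = X + t·d
  = (-2 + 3·0.5, 9 + (-15)·0.5, 6 + (-16)·0.5)
  = (-2 + 1.5, 9 - 7.5, 6 - 8)
  = (-0.5, 1.5, -2)

(-0.5, 1.5, -2)


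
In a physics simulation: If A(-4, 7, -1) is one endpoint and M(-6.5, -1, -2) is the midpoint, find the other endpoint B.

B = 2M - A
  = (2·(-6.5) - (-4), 2·(-1) - 7, 2·(-2) - (-1))
  = (-13 + 4, -2 - 7, -4 + 1)
  = (-9, -9, -3)

(-9, -9, -3)


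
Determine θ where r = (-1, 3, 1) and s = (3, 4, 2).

r·s = (-1)·3 + 3·4 + 1·2 = -3 + 12 + 2 = 11
|r| = √((-1)² + 3² + 1²) = √11 ≈ 3.317
|s| = √(3² + 4² + 2²) = √29 ≈ 5.385
cos θ = (r·s)/(|r||s|) = 11/(3.317·5.385) ≈ 0.6159
θ = arccos(0.6159) ≈ 51.98°

51.98°


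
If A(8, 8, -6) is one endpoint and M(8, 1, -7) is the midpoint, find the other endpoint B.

B = 2M - A
  = (2·8 - 8, 2·1 - 8, 2·(-7) - (-6))
  = (16 - 8, 2 - 8, -14 + 6)
  = (8, -6, -8)

(8, -6, -8)


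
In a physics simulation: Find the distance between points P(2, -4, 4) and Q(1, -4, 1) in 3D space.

d = √[(x₂-x₁)² + (y₂-y₁)² + (z₂-z₁)²]
  = √[(-1)² + 0² + (-3)²]
  = √[1 + 0 + 9]
  = √10
  ≈ 3.162

3.162


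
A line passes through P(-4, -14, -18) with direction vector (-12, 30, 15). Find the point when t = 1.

P(t) = P + t·d
  = (-4 + (-12)·1, -14 + 30·1, -18 + 15·1)
  = (-4 - 12, -14 + 30, -18 + 15)
  = (-16, 16, -3)

(-16, 16, -3)


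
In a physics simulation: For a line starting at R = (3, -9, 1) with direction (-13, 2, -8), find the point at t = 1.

P(t) = R + t·d
  = (3 + (-13)·1, -9 + 2·1, 1 + (-8)·1)
  = (3 - 13, -9 + 2, 1 - 8)
  = (-10, -7, -7)

(-10, -7, -7)


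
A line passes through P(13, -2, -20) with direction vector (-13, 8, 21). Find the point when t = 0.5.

P(t) = P + t·d
  = (13 + (-13)·0.5, -2 + 8·0.5, -20 + 21·0.5)
  = (13 - 6.5, -2 + 4, -20 + 10.5)
  = (6.5, 2, -9.5)

(6.5, 2, -9.5)


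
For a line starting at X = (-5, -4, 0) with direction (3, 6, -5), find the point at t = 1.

P(t) = X + t·d
  = (-5 + 3·1, -4 + 6·1, 0 + (-5)·1)
  = (-5 + 3, -4 + 6, 0 - 5)
  = (-2, 2, -5)

(-2, 2, -5)


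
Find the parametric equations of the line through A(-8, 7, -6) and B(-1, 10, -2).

Direction vector d = B - A = (-1 + 8, 10 - 7, -2 + 6) = (7, 3, 4)
Parametric form r = A + t·d:
x = -8 + 7t, y = 7 + 3t, z = -6 + 4t

x = -8 + 7t, y = 7 + 3t, z = -6 + 4t


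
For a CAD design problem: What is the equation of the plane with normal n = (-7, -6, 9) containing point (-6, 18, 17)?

The plane through P with normal n = (a, b, c) satisfies n·(r - P) = 0,
i.e. ax + by + cz = a·x₀ + b·y₀ + c·z₀.
d = (-7)·(-6) + (-6)·18 + 9·17
  = 42 - 108 + 153
  = 87
Equation: -7x - 6y + 9z = 87

-7x - 6y + 9z = 87


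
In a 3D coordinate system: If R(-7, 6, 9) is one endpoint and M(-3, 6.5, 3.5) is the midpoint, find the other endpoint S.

S = 2M - R
  = (2·(-3) - (-7), 2·6.5 - 6, 2·3.5 - 9)
  = (-6 + 7, 13 - 6, 7 - 9)
  = (1, 7, -2)

(1, 7, -2)


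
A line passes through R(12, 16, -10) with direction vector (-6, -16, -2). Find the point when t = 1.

P(t) = R + t·d
  = (12 + (-6)·1, 16 + (-16)·1, -10 + (-2)·1)
  = (12 - 6, 16 - 16, -10 - 2)
  = (6, 0, -12)

(6, 0, -12)


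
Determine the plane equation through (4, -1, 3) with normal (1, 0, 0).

The plane through P with normal n = (a, b, c) satisfies n·(r - P) = 0,
i.e. ax + by + cz = a·x₀ + b·y₀ + c·z₀.
d = 1·4 + 0·(-1) + 0·3
  = 4 + 0 + 0
  = 4
Equation: x = 4

x = 4


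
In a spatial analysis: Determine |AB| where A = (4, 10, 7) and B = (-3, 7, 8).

d = √[(x₂-x₁)² + (y₂-y₁)² + (z₂-z₁)²]
  = √[(-7)² + (-3)² + 1²]
  = √[49 + 9 + 1]
  = √59
  ≈ 7.681

7.681


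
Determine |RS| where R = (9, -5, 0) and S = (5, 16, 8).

d = √[(x₂-x₁)² + (y₂-y₁)² + (z₂-z₁)²]
  = √[(-4)² + 21² + 8²]
  = √[16 + 441 + 64]
  = √521
  ≈ 22.83

22.83


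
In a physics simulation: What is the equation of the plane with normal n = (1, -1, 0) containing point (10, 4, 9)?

The plane through P with normal n = (a, b, c) satisfies n·(r - P) = 0,
i.e. ax + by + cz = a·x₀ + b·y₀ + c·z₀.
d = 1·10 + (-1)·4 + 0·9
  = 10 - 4 + 0
  = 6
Equation: x - y = 6

x - y = 6


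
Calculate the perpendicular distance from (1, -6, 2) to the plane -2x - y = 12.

distance = |a·x₀ + b·y₀ + c·z₀ - d| / √(a² + b² + c²)
  = |(-2)·1 + (-1)·(-6) + 0·2 - 12| / √((-2)² + (-1)² + 0²)
  = |-2 + 6 + 0 - 12| / √(4 + 1 + 0)
  = |-8| / √5
  = 8 / 2.236
  ≈ 3.578

3.578


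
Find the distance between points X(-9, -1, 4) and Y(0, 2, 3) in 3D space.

d = √[(x₂-x₁)² + (y₂-y₁)² + (z₂-z₁)²]
  = √[9² + 3² + (-1)²]
  = √[81 + 9 + 1]
  = √91
  ≈ 9.539

9.539


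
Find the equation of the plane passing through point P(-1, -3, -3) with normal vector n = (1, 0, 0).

The plane through P with normal n = (a, b, c) satisfies n·(r - P) = 0,
i.e. ax + by + cz = a·x₀ + b·y₀ + c·z₀.
d = 1·(-1) + 0·(-3) + 0·(-3)
  = -1 + 0 + 0
  = -1
Equation: x = -1

x = -1


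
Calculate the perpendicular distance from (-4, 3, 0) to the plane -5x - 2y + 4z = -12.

distance = |a·x₀ + b·y₀ + c·z₀ - d| / √(a² + b² + c²)
  = |(-5)·(-4) + (-2)·3 + 4·0 - (-12)| / √((-5)² + (-2)² + 4²)
  = |20 - 6 + 0 + 12| / √(25 + 4 + 16)
  = |26| / √45
  = 26 / 6.708
  ≈ 3.876

3.876


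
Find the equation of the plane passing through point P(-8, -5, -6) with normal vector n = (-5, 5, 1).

The plane through P with normal n = (a, b, c) satisfies n·(r - P) = 0,
i.e. ax + by + cz = a·x₀ + b·y₀ + c·z₀.
d = (-5)·(-8) + 5·(-5) + 1·(-6)
  = 40 - 25 - 6
  = 9
Equation: -5x + 5y + z = 9

-5x + 5y + z = 9


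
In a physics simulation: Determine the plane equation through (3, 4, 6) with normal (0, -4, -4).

The plane through P with normal n = (a, b, c) satisfies n·(r - P) = 0,
i.e. ax + by + cz = a·x₀ + b·y₀ + c·z₀.
d = 0·3 + (-4)·4 + (-4)·6
  = 0 - 16 - 24
  = -40
Equation: -4y - 4z = -40

-4y - 4z = -40


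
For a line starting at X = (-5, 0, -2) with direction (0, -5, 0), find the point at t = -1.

P(t) = X + t·d
  = (-5 + 0·(-1), 0 + (-5)·(-1), -2 + 0·(-1))
  = (-5 + 0, 0 + 5, -2 + 0)
  = (-5, 5, -2)

(-5, 5, -2)


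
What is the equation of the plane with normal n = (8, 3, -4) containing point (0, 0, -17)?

The plane through P with normal n = (a, b, c) satisfies n·(r - P) = 0,
i.e. ax + by + cz = a·x₀ + b·y₀ + c·z₀.
d = 8·0 + 3·0 + (-4)·(-17)
  = 0 + 0 + 68
  = 68
Equation: 8x + 3y - 4z = 68

8x + 3y - 4z = 68


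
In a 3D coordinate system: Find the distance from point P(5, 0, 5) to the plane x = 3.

distance = |a·x₀ + b·y₀ + c·z₀ - d| / √(a² + b² + c²)
  = |1·5 + 0·0 + 0·5 - 3| / √(1² + 0² + 0²)
  = |5 + 0 + 0 - 3| / √(1 + 0 + 0)
  = |2| / √1
  = 2 / 1
  ≈ 2

2


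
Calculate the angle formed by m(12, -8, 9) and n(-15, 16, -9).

m·n = 12·(-15) + (-8)·16 + 9·(-9) = -180 - 128 - 81 = -389
|m| = √(12² + (-8)² + 9²) = √289 ≈ 17
|n| = √((-15)² + 16² + (-9)²) = √562 ≈ 23.71
cos θ = (m·n)/(|m||n|) = -389/(17·23.71) ≈ -0.9652
θ = arccos(-0.9652) ≈ 164.8°

164.8°


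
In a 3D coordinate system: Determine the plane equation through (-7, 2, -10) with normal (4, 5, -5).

The plane through P with normal n = (a, b, c) satisfies n·(r - P) = 0,
i.e. ax + by + cz = a·x₀ + b·y₀ + c·z₀.
d = 4·(-7) + 5·2 + (-5)·(-10)
  = -28 + 10 + 50
  = 32
Equation: 4x + 5y - 5z = 32

4x + 5y - 5z = 32


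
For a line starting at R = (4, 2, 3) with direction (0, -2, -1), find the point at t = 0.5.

P(t) = R + t·d
  = (4 + 0·0.5, 2 + (-2)·0.5, 3 + (-1)·0.5)
  = (4 + 0, 2 - 1, 3 - 0.5)
  = (4, 1, 2.5)

(4, 1, 2.5)


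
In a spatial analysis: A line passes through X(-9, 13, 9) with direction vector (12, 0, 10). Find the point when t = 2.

P(t) = X + t·d
  = (-9 + 12·2, 13 + 0·2, 9 + 10·2)
  = (-9 + 24, 13 + 0, 9 + 20)
  = (15, 13, 29)

(15, 13, 29)


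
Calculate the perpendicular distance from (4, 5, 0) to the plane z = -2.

distance = |a·x₀ + b·y₀ + c·z₀ - d| / √(a² + b² + c²)
  = |0·4 + 0·5 + 1·0 - (-2)| / √(0² + 0² + 1²)
  = |0 + 0 + 0 + 2| / √(0 + 0 + 1)
  = |2| / √1
  = 2 / 1
  ≈ 2

2


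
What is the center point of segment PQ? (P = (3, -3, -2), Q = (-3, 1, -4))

M = ((x₁+x₂)/2, (y₁+y₂)/2, (z₁+z₂)/2)
  = ((3 - 3)/2, (-3 + 1)/2, (-2 - 4)/2)
  = (0/2, -2/2, -6/2)
  = (0, -1, -3)

(0, -1, -3)


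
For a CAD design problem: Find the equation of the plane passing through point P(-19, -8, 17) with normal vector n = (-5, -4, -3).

The plane through P with normal n = (a, b, c) satisfies n·(r - P) = 0,
i.e. ax + by + cz = a·x₀ + b·y₀ + c·z₀.
d = (-5)·(-19) + (-4)·(-8) + (-3)·17
  = 95 + 32 - 51
  = 76
Equation: -5x - 4y - 3z = 76

-5x - 4y - 3z = 76


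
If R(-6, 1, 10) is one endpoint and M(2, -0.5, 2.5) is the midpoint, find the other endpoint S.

S = 2M - R
  = (2·2 - (-6), 2·(-0.5) - 1, 2·2.5 - 10)
  = (4 + 6, -1 - 1, 5 - 10)
  = (10, -2, -5)

(10, -2, -5)


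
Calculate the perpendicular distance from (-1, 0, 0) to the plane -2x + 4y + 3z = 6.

distance = |a·x₀ + b·y₀ + c·z₀ - d| / √(a² + b² + c²)
  = |(-2)·(-1) + 4·0 + 3·0 - 6| / √((-2)² + 4² + 3²)
  = |2 + 0 + 0 - 6| / √(4 + 16 + 9)
  = |-4| / √29
  = 4 / 5.385
  ≈ 0.7428

0.7428


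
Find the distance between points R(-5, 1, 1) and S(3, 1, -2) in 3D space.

d = √[(x₂-x₁)² + (y₂-y₁)² + (z₂-z₁)²]
  = √[8² + 0² + (-3)²]
  = √[64 + 0 + 9]
  = √73
  ≈ 8.544

8.544


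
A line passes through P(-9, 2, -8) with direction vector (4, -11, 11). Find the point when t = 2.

P(t) = P + t·d
  = (-9 + 4·2, 2 + (-11)·2, -8 + 11·2)
  = (-9 + 8, 2 - 22, -8 + 22)
  = (-1, -20, 14)

(-1, -20, 14)


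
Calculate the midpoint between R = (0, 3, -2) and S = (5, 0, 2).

M = ((x₁+x₂)/2, (y₁+y₂)/2, (z₁+z₂)/2)
  = ((0 + 5)/2, (3 + 0)/2, (-2 + 2)/2)
  = (5/2, 3/2, 0/2)
  = (2.5, 1.5, 0)

(2.5, 1.5, 0)


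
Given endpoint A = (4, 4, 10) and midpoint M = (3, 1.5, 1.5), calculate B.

B = 2M - A
  = (2·3 - 4, 2·1.5 - 4, 2·1.5 - 10)
  = (6 - 4, 3 - 4, 3 - 10)
  = (2, -1, -7)

(2, -1, -7)


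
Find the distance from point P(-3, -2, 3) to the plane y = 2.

distance = |a·x₀ + b·y₀ + c·z₀ - d| / √(a² + b² + c²)
  = |0·(-3) + 1·(-2) + 0·3 - 2| / √(0² + 1² + 0²)
  = |0 - 2 + 0 - 2| / √(0 + 1 + 0)
  = |-4| / √1
  = 4 / 1
  ≈ 4

4


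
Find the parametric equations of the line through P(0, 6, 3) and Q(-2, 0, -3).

Direction vector d = Q - P = (-2 + 0, 0 - 6, -3 - 3) = (-2, -6, -6)
Parametric form r = P + t·d:
x = 0 - 2t, y = 6 - 6t, z = 3 - 6t

x = 0 - 2t, y = 6 - 6t, z = 3 - 6t


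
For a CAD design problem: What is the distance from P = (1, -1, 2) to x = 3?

distance = |a·x₀ + b·y₀ + c·z₀ - d| / √(a² + b² + c²)
  = |1·1 + 0·(-1) + 0·2 - 3| / √(1² + 0² + 0²)
  = |1 + 0 + 0 - 3| / √(1 + 0 + 0)
  = |-2| / √1
  = 2 / 1
  ≈ 2

2


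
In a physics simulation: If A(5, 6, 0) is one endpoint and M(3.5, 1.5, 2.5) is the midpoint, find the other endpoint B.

B = 2M - A
  = (2·3.5 - 5, 2·1.5 - 6, 2·2.5 - 0)
  = (7 - 5, 3 - 6, 5 + 0)
  = (2, -3, 5)

(2, -3, 5)


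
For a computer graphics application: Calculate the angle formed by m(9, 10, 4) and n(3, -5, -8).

m·n = 9·3 + 10·(-5) + 4·(-8) = 27 - 50 - 32 = -55
|m| = √(9² + 10² + 4²) = √197 ≈ 14.04
|n| = √(3² + (-5)² + (-8)²) = √98 ≈ 9.899
cos θ = (m·n)/(|m||n|) = -55/(14.04·9.899) ≈ -0.3958
θ = arccos(-0.3958) ≈ 113.3°

113.3°


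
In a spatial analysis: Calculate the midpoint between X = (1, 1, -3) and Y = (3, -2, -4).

M = ((x₁+x₂)/2, (y₁+y₂)/2, (z₁+z₂)/2)
  = ((1 + 3)/2, (1 - 2)/2, (-3 - 4)/2)
  = (4/2, -1/2, -7/2)
  = (2, -0.5, -3.5)

(2, -0.5, -3.5)


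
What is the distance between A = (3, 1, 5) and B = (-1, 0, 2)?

d = √[(x₂-x₁)² + (y₂-y₁)² + (z₂-z₁)²]
  = √[(-4)² + (-1)² + (-3)²]
  = √[16 + 1 + 9]
  = √26
  ≈ 5.099

5.099


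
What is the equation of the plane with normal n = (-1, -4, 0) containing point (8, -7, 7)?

The plane through P with normal n = (a, b, c) satisfies n·(r - P) = 0,
i.e. ax + by + cz = a·x₀ + b·y₀ + c·z₀.
d = (-1)·8 + (-4)·(-7) + 0·7
  = -8 + 28 + 0
  = 20
Equation: -x - 4y = 20

-x - 4y = 20


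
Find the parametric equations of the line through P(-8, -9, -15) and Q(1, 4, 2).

Direction vector d = Q - P = (1 + 8, 4 + 9, 2 + 15) = (9, 13, 17)
Parametric form r = P + t·d:
x = -8 + 9t, y = -9 + 13t, z = -15 + 17t

x = -8 + 9t, y = -9 + 13t, z = -15 + 17t


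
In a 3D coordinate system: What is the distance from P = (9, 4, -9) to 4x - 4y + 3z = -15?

distance = |a·x₀ + b·y₀ + c·z₀ - d| / √(a² + b² + c²)
  = |4·9 + (-4)·4 + 3·(-9) - (-15)| / √(4² + (-4)² + 3²)
  = |36 - 16 - 27 + 15| / √(16 + 16 + 9)
  = |8| / √41
  = 8 / 6.403
  ≈ 1.249

1.249


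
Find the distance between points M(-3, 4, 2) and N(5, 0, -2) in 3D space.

d = √[(x₂-x₁)² + (y₂-y₁)² + (z₂-z₁)²]
  = √[8² + (-4)² + (-4)²]
  = √[64 + 16 + 16]
  = √96
  ≈ 9.798

9.798


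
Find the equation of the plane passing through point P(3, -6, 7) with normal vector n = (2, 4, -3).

The plane through P with normal n = (a, b, c) satisfies n·(r - P) = 0,
i.e. ax + by + cz = a·x₀ + b·y₀ + c·z₀.
d = 2·3 + 4·(-6) + (-3)·7
  = 6 - 24 - 21
  = -39
Equation: 2x + 4y - 3z = -39

2x + 4y - 3z = -39


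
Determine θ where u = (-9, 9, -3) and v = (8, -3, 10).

u·v = (-9)·8 + 9·(-3) + (-3)·10 = -72 - 27 - 30 = -129
|u| = √((-9)² + 9² + (-3)²) = √171 ≈ 13.08
|v| = √(8² + (-3)² + 10²) = √173 ≈ 13.15
cos θ = (u·v)/(|u||v|) = -129/(13.08·13.15) ≈ -0.75
θ = arccos(-0.75) ≈ 138.6°

138.6°


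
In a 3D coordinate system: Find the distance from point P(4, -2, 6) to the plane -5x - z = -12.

distance = |a·x₀ + b·y₀ + c·z₀ - d| / √(a² + b² + c²)
  = |(-5)·4 + 0·(-2) + (-1)·6 - (-12)| / √((-5)² + 0² + (-1)²)
  = |-20 + 0 - 6 + 12| / √(25 + 0 + 1)
  = |-14| / √26
  = 14 / 5.099
  ≈ 2.746

2.746


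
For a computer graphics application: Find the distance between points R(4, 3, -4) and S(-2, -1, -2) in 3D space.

d = √[(x₂-x₁)² + (y₂-y₁)² + (z₂-z₁)²]
  = √[(-6)² + (-4)² + 2²]
  = √[36 + 16 + 4]
  = √56
  ≈ 7.483

7.483


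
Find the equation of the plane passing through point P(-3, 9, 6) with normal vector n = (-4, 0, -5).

The plane through P with normal n = (a, b, c) satisfies n·(r - P) = 0,
i.e. ax + by + cz = a·x₀ + b·y₀ + c·z₀.
d = (-4)·(-3) + 0·9 + (-5)·6
  = 12 + 0 - 30
  = -18
Equation: -4x - 5z = -18

-4x - 5z = -18


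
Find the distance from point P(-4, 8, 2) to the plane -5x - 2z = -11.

distance = |a·x₀ + b·y₀ + c·z₀ - d| / √(a² + b² + c²)
  = |(-5)·(-4) + 0·8 + (-2)·2 - (-11)| / √((-5)² + 0² + (-2)²)
  = |20 + 0 - 4 + 11| / √(25 + 0 + 4)
  = |27| / √29
  = 27 / 5.385
  ≈ 5.014

5.014


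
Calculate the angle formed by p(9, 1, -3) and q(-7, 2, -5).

p·q = 9·(-7) + 1·2 + (-3)·(-5) = -63 + 2 + 15 = -46
|p| = √(9² + 1² + (-3)²) = √91 ≈ 9.539
|q| = √((-7)² + 2² + (-5)²) = √78 ≈ 8.832
cos θ = (p·q)/(|p||q|) = -46/(9.539·8.832) ≈ -0.546
θ = arccos(-0.546) ≈ 123.1°

123.1°


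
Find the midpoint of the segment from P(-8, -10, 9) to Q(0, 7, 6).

M = ((x₁+x₂)/2, (y₁+y₂)/2, (z₁+z₂)/2)
  = ((-8 + 0)/2, (-10 + 7)/2, (9 + 6)/2)
  = (-8/2, -3/2, 15/2)
  = (-4, -1.5, 7.5)

(-4, -1.5, 7.5)


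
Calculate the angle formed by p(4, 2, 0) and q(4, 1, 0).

p·q = 4·4 + 2·1 + 0·0 = 16 + 2 + 0 = 18
|p| = √(4² + 2² + 0²) = √20 ≈ 4.472
|q| = √(4² + 1² + 0²) = √17 ≈ 4.123
cos θ = (p·q)/(|p||q|) = 18/(4.472·4.123) ≈ 0.9762
θ = arccos(0.9762) ≈ 12.53°

12.53°


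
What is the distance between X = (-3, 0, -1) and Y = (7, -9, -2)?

d = √[(x₂-x₁)² + (y₂-y₁)² + (z₂-z₁)²]
  = √[10² + (-9)² + (-1)²]
  = √[100 + 81 + 1]
  = √182
  ≈ 13.49

13.49


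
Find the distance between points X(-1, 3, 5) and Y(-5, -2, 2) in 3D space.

d = √[(x₂-x₁)² + (y₂-y₁)² + (z₂-z₁)²]
  = √[(-4)² + (-5)² + (-3)²]
  = √[16 + 25 + 9]
  = √50
  ≈ 7.071

7.071


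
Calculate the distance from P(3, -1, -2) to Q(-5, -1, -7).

d = √[(x₂-x₁)² + (y₂-y₁)² + (z₂-z₁)²]
  = √[(-8)² + 0² + (-5)²]
  = √[64 + 0 + 25]
  = √89
  ≈ 9.434

9.434


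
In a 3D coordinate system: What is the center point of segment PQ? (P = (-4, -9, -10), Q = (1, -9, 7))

M = ((x₁+x₂)/2, (y₁+y₂)/2, (z₁+z₂)/2)
  = ((-4 + 1)/2, (-9 - 9)/2, (-10 + 7)/2)
  = (-3/2, -18/2, -3/2)
  = (-1.5, -9, -1.5)

(-1.5, -9, -1.5)


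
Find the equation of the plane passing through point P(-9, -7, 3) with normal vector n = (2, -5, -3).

The plane through P with normal n = (a, b, c) satisfies n·(r - P) = 0,
i.e. ax + by + cz = a·x₀ + b·y₀ + c·z₀.
d = 2·(-9) + (-5)·(-7) + (-3)·3
  = -18 + 35 - 9
  = 8
Equation: 2x - 5y - 3z = 8

2x - 5y - 3z = 8


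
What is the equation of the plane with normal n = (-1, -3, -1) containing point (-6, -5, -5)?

The plane through P with normal n = (a, b, c) satisfies n·(r - P) = 0,
i.e. ax + by + cz = a·x₀ + b·y₀ + c·z₀.
d = (-1)·(-6) + (-3)·(-5) + (-1)·(-5)
  = 6 + 15 + 5
  = 26
Equation: -x - 3y - z = 26

-x - 3y - z = 26


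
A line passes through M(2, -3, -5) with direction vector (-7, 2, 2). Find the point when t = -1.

P(t) = M + t·d
  = (2 + (-7)·(-1), -3 + 2·(-1), -5 + 2·(-1))
  = (2 + 7, -3 - 2, -5 - 2)
  = (9, -5, -7)

(9, -5, -7)


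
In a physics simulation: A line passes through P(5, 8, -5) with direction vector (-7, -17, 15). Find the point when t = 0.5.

P(t) = P + t·d
  = (5 + (-7)·0.5, 8 + (-17)·0.5, -5 + 15·0.5)
  = (5 - 3.5, 8 - 8.5, -5 + 7.5)
  = (1.5, -0.5, 2.5)

(1.5, -0.5, 2.5)


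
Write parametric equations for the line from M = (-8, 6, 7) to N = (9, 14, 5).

Direction vector d = N - M = (9 + 8, 14 - 6, 5 - 7) = (17, 8, -2)
Parametric form r = M + t·d:
x = -8 + 17t, y = 6 + 8t, z = 7 - 2t

x = -8 + 17t, y = 6 + 8t, z = 7 - 2t


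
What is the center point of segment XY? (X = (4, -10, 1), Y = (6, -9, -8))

M = ((x₁+x₂)/2, (y₁+y₂)/2, (z₁+z₂)/2)
  = ((4 + 6)/2, (-10 - 9)/2, (1 - 8)/2)
  = (10/2, -19/2, -7/2)
  = (5, -9.5, -3.5)

(5, -9.5, -3.5)


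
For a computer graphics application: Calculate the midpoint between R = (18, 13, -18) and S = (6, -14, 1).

M = ((x₁+x₂)/2, (y₁+y₂)/2, (z₁+z₂)/2)
  = ((18 + 6)/2, (13 - 14)/2, (-18 + 1)/2)
  = (24/2, -1/2, -17/2)
  = (12, -0.5, -8.5)

(12, -0.5, -8.5)


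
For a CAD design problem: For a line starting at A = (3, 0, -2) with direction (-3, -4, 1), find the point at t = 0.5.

P(t) = A + t·d
  = (3 + (-3)·0.5, 0 + (-4)·0.5, -2 + 1·0.5)
  = (3 - 1.5, 0 - 2, -2 + 0.5)
  = (1.5, -2, -1.5)

(1.5, -2, -1.5)


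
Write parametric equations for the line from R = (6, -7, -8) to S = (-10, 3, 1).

Direction vector d = S - R = (-10 - 6, 3 + 7, 1 + 8) = (-16, 10, 9)
Parametric form r = R + t·d:
x = 6 - 16t, y = -7 + 10t, z = -8 + 9t

x = 6 - 16t, y = -7 + 10t, z = -8 + 9t


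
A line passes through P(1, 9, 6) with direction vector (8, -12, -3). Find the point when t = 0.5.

P(t) = P + t·d
  = (1 + 8·0.5, 9 + (-12)·0.5, 6 + (-3)·0.5)
  = (1 + 4, 9 - 6, 6 - 1.5)
  = (5, 3, 4.5)

(5, 3, 4.5)


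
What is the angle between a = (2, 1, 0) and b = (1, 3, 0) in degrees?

a·b = 2·1 + 1·3 + 0·0 = 2 + 3 + 0 = 5
|a| = √(2² + 1² + 0²) = √5 ≈ 2.236
|b| = √(1² + 3² + 0²) = √10 ≈ 3.162
cos θ = (a·b)/(|a||b|) = 5/(2.236·3.162) ≈ 0.7071
θ = arccos(0.7071) ≈ 45°

45°


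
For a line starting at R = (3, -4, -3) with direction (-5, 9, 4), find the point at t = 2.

P(t) = R + t·d
  = (3 + (-5)·2, -4 + 9·2, -3 + 4·2)
  = (3 - 10, -4 + 18, -3 + 8)
  = (-7, 14, 5)

(-7, 14, 5)


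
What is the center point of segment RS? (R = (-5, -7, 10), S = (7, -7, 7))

M = ((x₁+x₂)/2, (y₁+y₂)/2, (z₁+z₂)/2)
  = ((-5 + 7)/2, (-7 - 7)/2, (10 + 7)/2)
  = (2/2, -14/2, 17/2)
  = (1, -7, 8.5)

(1, -7, 8.5)


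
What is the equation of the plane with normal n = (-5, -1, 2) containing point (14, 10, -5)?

The plane through P with normal n = (a, b, c) satisfies n·(r - P) = 0,
i.e. ax + by + cz = a·x₀ + b·y₀ + c·z₀.
d = (-5)·14 + (-1)·10 + 2·(-5)
  = -70 - 10 - 10
  = -90
Equation: -5x - y + 2z = -90

-5x - y + 2z = -90


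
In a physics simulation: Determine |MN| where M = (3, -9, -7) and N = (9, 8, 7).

d = √[(x₂-x₁)² + (y₂-y₁)² + (z₂-z₁)²]
  = √[6² + 17² + 14²]
  = √[36 + 289 + 196]
  = √521
  ≈ 22.83

22.83


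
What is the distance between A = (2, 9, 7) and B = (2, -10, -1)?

d = √[(x₂-x₁)² + (y₂-y₁)² + (z₂-z₁)²]
  = √[0² + (-19)² + (-8)²]
  = √[0 + 361 + 64]
  = √425
  ≈ 20.62

20.62


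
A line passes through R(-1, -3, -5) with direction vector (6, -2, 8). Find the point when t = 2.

P(t) = R + t·d
  = (-1 + 6·2, -3 + (-2)·2, -5 + 8·2)
  = (-1 + 12, -3 - 4, -5 + 16)
  = (11, -7, 11)

(11, -7, 11)


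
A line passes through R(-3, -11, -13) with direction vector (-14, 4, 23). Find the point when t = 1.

P(t) = R + t·d
  = (-3 + (-14)·1, -11 + 4·1, -13 + 23·1)
  = (-3 - 14, -11 + 4, -13 + 23)
  = (-17, -7, 10)

(-17, -7, 10)


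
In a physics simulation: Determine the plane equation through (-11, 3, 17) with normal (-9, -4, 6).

The plane through P with normal n = (a, b, c) satisfies n·(r - P) = 0,
i.e. ax + by + cz = a·x₀ + b·y₀ + c·z₀.
d = (-9)·(-11) + (-4)·3 + 6·17
  = 99 - 12 + 102
  = 189
Equation: -9x - 4y + 6z = 189

-9x - 4y + 6z = 189


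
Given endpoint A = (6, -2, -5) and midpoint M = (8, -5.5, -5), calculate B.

B = 2M - A
  = (2·8 - 6, 2·(-5.5) - (-2), 2·(-5) - (-5))
  = (16 - 6, -11 + 2, -10 + 5)
  = (10, -9, -5)

(10, -9, -5)


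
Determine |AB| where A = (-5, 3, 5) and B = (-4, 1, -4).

d = √[(x₂-x₁)² + (y₂-y₁)² + (z₂-z₁)²]
  = √[1² + (-2)² + (-9)²]
  = √[1 + 4 + 81]
  = √86
  ≈ 9.274

9.274


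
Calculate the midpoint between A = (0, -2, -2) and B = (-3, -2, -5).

M = ((x₁+x₂)/2, (y₁+y₂)/2, (z₁+z₂)/2)
  = ((0 - 3)/2, (-2 - 2)/2, (-2 - 5)/2)
  = (-3/2, -4/2, -7/2)
  = (-1.5, -2, -3.5)

(-1.5, -2, -3.5)


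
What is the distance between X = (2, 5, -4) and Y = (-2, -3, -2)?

d = √[(x₂-x₁)² + (y₂-y₁)² + (z₂-z₁)²]
  = √[(-4)² + (-8)² + 2²]
  = √[16 + 64 + 4]
  = √84
  ≈ 9.165

9.165


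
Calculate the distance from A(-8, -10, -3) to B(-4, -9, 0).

d = √[(x₂-x₁)² + (y₂-y₁)² + (z₂-z₁)²]
  = √[4² + 1² + 3²]
  = √[16 + 1 + 9]
  = √26
  ≈ 5.099

5.099


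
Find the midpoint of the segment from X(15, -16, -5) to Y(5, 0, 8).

M = ((x₁+x₂)/2, (y₁+y₂)/2, (z₁+z₂)/2)
  = ((15 + 5)/2, (-16 + 0)/2, (-5 + 8)/2)
  = (20/2, -16/2, 3/2)
  = (10, -8, 1.5)

(10, -8, 1.5)


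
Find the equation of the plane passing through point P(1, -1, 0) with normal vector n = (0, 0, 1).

The plane through P with normal n = (a, b, c) satisfies n·(r - P) = 0,
i.e. ax + by + cz = a·x₀ + b·y₀ + c·z₀.
d = 0·1 + 0·(-1) + 1·0
  = 0 + 0 + 0
  = 0
Equation: z = 0

z = 0


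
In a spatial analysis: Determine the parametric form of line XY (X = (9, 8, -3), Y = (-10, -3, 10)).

Direction vector d = Y - X = (-10 - 9, -3 - 8, 10 + 3) = (-19, -11, 13)
Parametric form r = X + t·d:
x = 9 - 19t, y = 8 - 11t, z = -3 + 13t

x = 9 - 19t, y = 8 - 11t, z = -3 + 13t


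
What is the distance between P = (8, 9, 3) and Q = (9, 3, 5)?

d = √[(x₂-x₁)² + (y₂-y₁)² + (z₂-z₁)²]
  = √[1² + (-6)² + 2²]
  = √[1 + 36 + 4]
  = √41
  ≈ 6.403

6.403


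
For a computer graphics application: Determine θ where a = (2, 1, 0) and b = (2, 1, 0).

a·b = 2·2 + 1·1 + 0·0 = 4 + 1 + 0 = 5
|a| = √(2² + 1² + 0²) = √5 ≈ 2.236
|b| = √(2² + 1² + 0²) = √5 ≈ 2.236
cos θ = (a·b)/(|a||b|) = 5/(2.236·2.236) ≈ 1
θ = arccos(1) ≈ 0°

0°


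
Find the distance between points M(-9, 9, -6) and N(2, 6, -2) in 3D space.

d = √[(x₂-x₁)² + (y₂-y₁)² + (z₂-z₁)²]
  = √[11² + (-3)² + 4²]
  = √[121 + 9 + 16]
  = √146
  ≈ 12.08

12.08


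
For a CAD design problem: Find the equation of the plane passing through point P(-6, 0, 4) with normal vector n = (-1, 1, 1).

The plane through P with normal n = (a, b, c) satisfies n·(r - P) = 0,
i.e. ax + by + cz = a·x₀ + b·y₀ + c·z₀.
d = (-1)·(-6) + 1·0 + 1·4
  = 6 + 0 + 4
  = 10
Equation: -x + y + z = 10

-x + y + z = 10


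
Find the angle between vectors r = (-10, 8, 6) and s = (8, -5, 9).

r·s = (-10)·8 + 8·(-5) + 6·9 = -80 - 40 + 54 = -66
|r| = √((-10)² + 8² + 6²) = √200 ≈ 14.14
|s| = √(8² + (-5)² + 9²) = √170 ≈ 13.04
cos θ = (r·s)/(|r||s|) = -66/(14.14·13.04) ≈ -0.3579
θ = arccos(-0.3579) ≈ 111°

111°


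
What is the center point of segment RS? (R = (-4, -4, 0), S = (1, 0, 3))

M = ((x₁+x₂)/2, (y₁+y₂)/2, (z₁+z₂)/2)
  = ((-4 + 1)/2, (-4 + 0)/2, (0 + 3)/2)
  = (-3/2, -4/2, 3/2)
  = (-1.5, -2, 1.5)

(-1.5, -2, 1.5)


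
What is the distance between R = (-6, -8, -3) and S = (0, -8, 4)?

d = √[(x₂-x₁)² + (y₂-y₁)² + (z₂-z₁)²]
  = √[6² + 0² + 7²]
  = √[36 + 0 + 49]
  = √85
  ≈ 9.22

9.22


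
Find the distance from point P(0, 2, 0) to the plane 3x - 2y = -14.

distance = |a·x₀ + b·y₀ + c·z₀ - d| / √(a² + b² + c²)
  = |3·0 + (-2)·2 + 0·0 - (-14)| / √(3² + (-2)² + 0²)
  = |0 - 4 + 0 + 14| / √(9 + 4 + 0)
  = |10| / √13
  = 10 / 3.606
  ≈ 2.774

2.774


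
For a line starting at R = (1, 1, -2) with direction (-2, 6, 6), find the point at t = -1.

P(t) = R + t·d
  = (1 + (-2)·(-1), 1 + 6·(-1), -2 + 6·(-1))
  = (1 + 2, 1 - 6, -2 - 6)
  = (3, -5, -8)

(3, -5, -8)


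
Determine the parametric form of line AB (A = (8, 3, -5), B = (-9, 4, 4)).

Direction vector d = B - A = (-9 - 8, 4 - 3, 4 + 5) = (-17, 1, 9)
Parametric form r = A + t·d:
x = 8 - 17t, y = 3 + t, z = -5 + 9t

x = 8 - 17t, y = 3 + t, z = -5 + 9t


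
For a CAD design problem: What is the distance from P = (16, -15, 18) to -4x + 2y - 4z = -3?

distance = |a·x₀ + b·y₀ + c·z₀ - d| / √(a² + b² + c²)
  = |(-4)·16 + 2·(-15) + (-4)·18 - (-3)| / √((-4)² + 2² + (-4)²)
  = |-64 - 30 - 72 + 3| / √(16 + 4 + 16)
  = |-163| / √36
  = 163 / 6
  ≈ 27.17

27.17


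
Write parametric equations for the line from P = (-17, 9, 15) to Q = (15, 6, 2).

Direction vector d = Q - P = (15 + 17, 6 - 9, 2 - 15) = (32, -3, -13)
Parametric form r = P + t·d:
x = -17 + 32t, y = 9 - 3t, z = 15 - 13t

x = -17 + 32t, y = 9 - 3t, z = 15 - 13t


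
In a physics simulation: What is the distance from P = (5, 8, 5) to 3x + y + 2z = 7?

distance = |a·x₀ + b·y₀ + c·z₀ - d| / √(a² + b² + c²)
  = |3·5 + 1·8 + 2·5 - 7| / √(3² + 1² + 2²)
  = |15 + 8 + 10 - 7| / √(9 + 1 + 4)
  = |26| / √14
  = 26 / 3.742
  ≈ 6.949

6.949


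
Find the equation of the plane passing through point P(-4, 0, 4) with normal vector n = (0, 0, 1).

The plane through P with normal n = (a, b, c) satisfies n·(r - P) = 0,
i.e. ax + by + cz = a·x₀ + b·y₀ + c·z₀.
d = 0·(-4) + 0·0 + 1·4
  = 0 + 0 + 4
  = 4
Equation: z = 4

z = 4


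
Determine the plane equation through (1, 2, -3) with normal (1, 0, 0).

The plane through P with normal n = (a, b, c) satisfies n·(r - P) = 0,
i.e. ax + by + cz = a·x₀ + b·y₀ + c·z₀.
d = 1·1 + 0·2 + 0·(-3)
  = 1 + 0 + 0
  = 1
Equation: x = 1

x = 1


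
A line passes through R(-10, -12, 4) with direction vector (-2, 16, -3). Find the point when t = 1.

P(t) = R + t·d
  = (-10 + (-2)·1, -12 + 16·1, 4 + (-3)·1)
  = (-10 - 2, -12 + 16, 4 - 3)
  = (-12, 4, 1)

(-12, 4, 1)


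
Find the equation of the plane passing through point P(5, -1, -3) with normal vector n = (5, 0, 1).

The plane through P with normal n = (a, b, c) satisfies n·(r - P) = 0,
i.e. ax + by + cz = a·x₀ + b·y₀ + c·z₀.
d = 5·5 + 0·(-1) + 1·(-3)
  = 25 + 0 - 3
  = 22
Equation: 5x + z = 22

5x + z = 22


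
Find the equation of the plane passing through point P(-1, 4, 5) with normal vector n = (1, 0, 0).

The plane through P with normal n = (a, b, c) satisfies n·(r - P) = 0,
i.e. ax + by + cz = a·x₀ + b·y₀ + c·z₀.
d = 1·(-1) + 0·4 + 0·5
  = -1 + 0 + 0
  = -1
Equation: x = -1

x = -1


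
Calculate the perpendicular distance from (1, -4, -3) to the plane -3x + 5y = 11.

distance = |a·x₀ + b·y₀ + c·z₀ - d| / √(a² + b² + c²)
  = |(-3)·1 + 5·(-4) + 0·(-3) - 11| / √((-3)² + 5² + 0²)
  = |-3 - 20 + 0 - 11| / √(9 + 25 + 0)
  = |-34| / √34
  = 34 / 5.831
  ≈ 5.831

5.831


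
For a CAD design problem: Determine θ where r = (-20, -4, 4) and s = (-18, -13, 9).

r·s = (-20)·(-18) + (-4)·(-13) + 4·9 = 360 + 52 + 36 = 448
|r| = √((-20)² + (-4)² + 4²) = √432 ≈ 20.78
|s| = √((-18)² + (-13)² + 9²) = √574 ≈ 23.96
cos θ = (r·s)/(|r||s|) = 448/(20.78·23.96) ≈ 0.8997
θ = arccos(0.8997) ≈ 25.89°

25.89°


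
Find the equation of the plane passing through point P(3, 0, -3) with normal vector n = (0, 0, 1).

The plane through P with normal n = (a, b, c) satisfies n·(r - P) = 0,
i.e. ax + by + cz = a·x₀ + b·y₀ + c·z₀.
d = 0·3 + 0·0 + 1·(-3)
  = 0 + 0 - 3
  = -3
Equation: z = -3

z = -3


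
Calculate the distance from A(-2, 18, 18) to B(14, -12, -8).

d = √[(x₂-x₁)² + (y₂-y₁)² + (z₂-z₁)²]
  = √[16² + (-30)² + (-26)²]
  = √[256 + 900 + 676]
  = √1832
  ≈ 42.8

42.8


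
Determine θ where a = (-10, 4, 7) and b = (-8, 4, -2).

a·b = (-10)·(-8) + 4·4 + 7·(-2) = 80 + 16 - 14 = 82
|a| = √((-10)² + 4² + 7²) = √165 ≈ 12.85
|b| = √((-8)² + 4² + (-2)²) = √84 ≈ 9.165
cos θ = (a·b)/(|a||b|) = 82/(12.85·9.165) ≈ 0.6965
θ = arccos(0.6965) ≈ 45.85°

45.85°


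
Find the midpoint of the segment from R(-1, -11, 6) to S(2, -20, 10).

M = ((x₁+x₂)/2, (y₁+y₂)/2, (z₁+z₂)/2)
  = ((-1 + 2)/2, (-11 - 20)/2, (6 + 10)/2)
  = (1/2, -31/2, 16/2)
  = (0.5, -15.5, 8)

(0.5, -15.5, 8)


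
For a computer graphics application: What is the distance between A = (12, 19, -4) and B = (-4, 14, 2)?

d = √[(x₂-x₁)² + (y₂-y₁)² + (z₂-z₁)²]
  = √[(-16)² + (-5)² + 6²]
  = √[256 + 25 + 36]
  = √317
  ≈ 17.8

17.8


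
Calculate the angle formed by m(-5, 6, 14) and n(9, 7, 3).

m·n = (-5)·9 + 6·7 + 14·3 = -45 + 42 + 42 = 39
|m| = √((-5)² + 6² + 14²) = √257 ≈ 16.03
|n| = √(9² + 7² + 3²) = √139 ≈ 11.79
cos θ = (m·n)/(|m||n|) = 39/(16.03·11.79) ≈ 0.2063
θ = arccos(0.2063) ≈ 78.09°

78.09°


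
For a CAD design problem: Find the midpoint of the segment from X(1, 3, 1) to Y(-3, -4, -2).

M = ((x₁+x₂)/2, (y₁+y₂)/2, (z₁+z₂)/2)
  = ((1 - 3)/2, (3 - 4)/2, (1 - 2)/2)
  = (-2/2, -1/2, -1/2)
  = (-1, -0.5, -0.5)

(-1, -0.5, -0.5)


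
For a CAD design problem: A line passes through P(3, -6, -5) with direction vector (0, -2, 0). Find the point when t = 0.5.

P(t) = P + t·d
  = (3 + 0·0.5, -6 + (-2)·0.5, -5 + 0·0.5)
  = (3 + 0, -6 - 1, -5 + 0)
  = (3, -7, -5)

(3, -7, -5)


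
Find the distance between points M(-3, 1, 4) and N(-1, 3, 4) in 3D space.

d = √[(x₂-x₁)² + (y₂-y₁)² + (z₂-z₁)²]
  = √[2² + 2² + 0²]
  = √[4 + 4 + 0]
  = √8
  ≈ 2.828

2.828


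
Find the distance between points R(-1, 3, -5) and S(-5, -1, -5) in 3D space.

d = √[(x₂-x₁)² + (y₂-y₁)² + (z₂-z₁)²]
  = √[(-4)² + (-4)² + 0²]
  = √[16 + 16 + 0]
  = √32
  ≈ 5.657

5.657


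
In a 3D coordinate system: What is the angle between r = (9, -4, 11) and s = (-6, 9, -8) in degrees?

r·s = 9·(-6) + (-4)·9 + 11·(-8) = -54 - 36 - 88 = -178
|r| = √(9² + (-4)² + 11²) = √218 ≈ 14.76
|s| = √((-6)² + 9² + (-8)²) = √181 ≈ 13.45
cos θ = (r·s)/(|r||s|) = -178/(14.76·13.45) ≈ -0.8961
θ = arccos(-0.8961) ≈ 153.6°

153.6°


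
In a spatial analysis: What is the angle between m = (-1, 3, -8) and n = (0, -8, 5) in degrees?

m·n = (-1)·0 + 3·(-8) + (-8)·5 = 0 - 24 - 40 = -64
|m| = √((-1)² + 3² + (-8)²) = √74 ≈ 8.602
|n| = √(0² + (-8)² + 5²) = √89 ≈ 9.434
cos θ = (m·n)/(|m||n|) = -64/(8.602·9.434) ≈ -0.7886
θ = arccos(-0.7886) ≈ 142.1°

142.1°


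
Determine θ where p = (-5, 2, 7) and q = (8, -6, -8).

p·q = (-5)·8 + 2·(-6) + 7·(-8) = -40 - 12 - 56 = -108
|p| = √((-5)² + 2² + 7²) = √78 ≈ 8.832
|q| = √(8² + (-6)² + (-8)²) = √164 ≈ 12.81
cos θ = (p·q)/(|p||q|) = -108/(8.832·12.81) ≈ -0.9549
θ = arccos(-0.9549) ≈ 162.7°

162.7°


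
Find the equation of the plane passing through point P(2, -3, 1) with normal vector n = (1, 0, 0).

The plane through P with normal n = (a, b, c) satisfies n·(r - P) = 0,
i.e. ax + by + cz = a·x₀ + b·y₀ + c·z₀.
d = 1·2 + 0·(-3) + 0·1
  = 2 + 0 + 0
  = 2
Equation: x = 2

x = 2


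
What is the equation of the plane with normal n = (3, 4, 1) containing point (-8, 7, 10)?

The plane through P with normal n = (a, b, c) satisfies n·(r - P) = 0,
i.e. ax + by + cz = a·x₀ + b·y₀ + c·z₀.
d = 3·(-8) + 4·7 + 1·10
  = -24 + 28 + 10
  = 14
Equation: 3x + 4y + z = 14

3x + 4y + z = 14


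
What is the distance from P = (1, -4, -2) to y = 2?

distance = |a·x₀ + b·y₀ + c·z₀ - d| / √(a² + b² + c²)
  = |0·1 + 1·(-4) + 0·(-2) - 2| / √(0² + 1² + 0²)
  = |0 - 4 + 0 - 2| / √(0 + 1 + 0)
  = |-6| / √1
  = 6 / 1
  ≈ 6

6


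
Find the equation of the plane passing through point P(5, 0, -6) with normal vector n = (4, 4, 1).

The plane through P with normal n = (a, b, c) satisfies n·(r - P) = 0,
i.e. ax + by + cz = a·x₀ + b·y₀ + c·z₀.
d = 4·5 + 4·0 + 1·(-6)
  = 20 + 0 - 6
  = 14
Equation: 4x + 4y + z = 14

4x + 4y + z = 14


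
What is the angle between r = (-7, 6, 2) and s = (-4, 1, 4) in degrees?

r·s = (-7)·(-4) + 6·1 + 2·4 = 28 + 6 + 8 = 42
|r| = √((-7)² + 6² + 2²) = √89 ≈ 9.434
|s| = √((-4)² + 1² + 4²) = √33 ≈ 5.745
cos θ = (r·s)/(|r||s|) = 42/(9.434·5.745) ≈ 0.775
θ = arccos(0.775) ≈ 39.2°

39.2°


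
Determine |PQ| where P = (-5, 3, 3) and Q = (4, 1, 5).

d = √[(x₂-x₁)² + (y₂-y₁)² + (z₂-z₁)²]
  = √[9² + (-2)² + 2²]
  = √[81 + 4 + 4]
  = √89
  ≈ 9.434

9.434


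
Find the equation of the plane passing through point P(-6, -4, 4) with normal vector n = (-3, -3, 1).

The plane through P with normal n = (a, b, c) satisfies n·(r - P) = 0,
i.e. ax + by + cz = a·x₀ + b·y₀ + c·z₀.
d = (-3)·(-6) + (-3)·(-4) + 1·4
  = 18 + 12 + 4
  = 34
Equation: -3x - 3y + z = 34

-3x - 3y + z = 34


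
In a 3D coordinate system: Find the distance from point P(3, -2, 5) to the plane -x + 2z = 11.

distance = |a·x₀ + b·y₀ + c·z₀ - d| / √(a² + b² + c²)
  = |(-1)·3 + 0·(-2) + 2·5 - 11| / √((-1)² + 0² + 2²)
  = |-3 + 0 + 10 - 11| / √(1 + 0 + 4)
  = |-4| / √5
  = 4 / 2.236
  ≈ 1.789

1.789


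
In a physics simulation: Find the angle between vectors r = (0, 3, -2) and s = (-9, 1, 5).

r·s = 0·(-9) + 3·1 + (-2)·5 = 0 + 3 - 10 = -7
|r| = √(0² + 3² + (-2)²) = √13 ≈ 3.606
|s| = √((-9)² + 1² + 5²) = √107 ≈ 10.34
cos θ = (r·s)/(|r||s|) = -7/(3.606·10.34) ≈ -0.1877
θ = arccos(-0.1877) ≈ 100.8°

100.8°
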